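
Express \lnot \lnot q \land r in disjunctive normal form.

\lnot \lnot q \land r
≡ q \land r   [double negation]

q \land r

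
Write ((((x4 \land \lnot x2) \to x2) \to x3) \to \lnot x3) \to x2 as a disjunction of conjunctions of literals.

((((x4 \land \lnot x2) \to x2) \to x3) \to \lnot x3) \to x2
≡ \lnot ((((x4 \land \lnot x2) \to x2) \to x3) \to \lnot x3) \lor x2   [eliminate \to]
≡ \lnot (\lnot (((x4 \land \lnot x2) \to x2) \to x3) \lor \lnot x3) \lor x2   [eliminate \to]
≡ \lnot (\lnot (\lnot ((x4 \land \lnot x2) \to x2) \lor x3) \lor \lnot x3) \lor x2   [eliminate \to]
≡ \lnot (\lnot (\lnot (\lnot (x4 \land \lnot x2) \lor x2) \lor x3) \lor \lnot x3) \lor x2   [eliminate \to]
≡ (\lnot \lnot (\lnot (\lnot (x4 \land \lnot x2) \lor x2) \lor x3) \land \lnot \lnot x3) \lor x2   [De Morgan]
≡ ((\lnot (\lnot (x4 \land \lnot x2) \lor x2) \lor x3) \land \lnot \lnot x3) \lor x2   [double negation]
≡ (((\lnot \lnot (x4 \land \lnot x2) \land \lnot x2) \lor x3) \land \lnot \lnot x3) \lor x2   [De Morgan]
≡ (((x4 \land \lnot x2 \land \lnot x2) \lor x3) \land \lnot \lnot x3) \lor x2   [double negation]
≡ (((x4 \land \lnot x2 \land \lnot x2) \lor x3) \land x3) \lor x2   [double negation]
≡ (x4 \land \lnot x2 \land \lnot x2 \land x3) \lor (x3 \land x3) \lor x2   [distribute \land over \lor]
≡ x3 \lor x2   [simplify]

x3 \lor x2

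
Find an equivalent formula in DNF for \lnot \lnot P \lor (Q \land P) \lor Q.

\lnot \lnot P \lor (Q \land P) \lor Q
≡ P \lor (Q \land P) \lor Q   — double negation
≡ P \lor Q   — simplify

P \lor Q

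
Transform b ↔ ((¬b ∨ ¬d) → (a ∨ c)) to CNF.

(¬b ∨ d ∨ a ∨ c) ∧ (¬a ∨ b) ∧ (¬c ∨ b)

b ↔ ((¬b ∨ ¬d) → (a ∨ c))
= (b → ((¬b ∨ ¬d) → (a ∨ c))) ∧ (((¬b ∨ ¬d) → (a ∨ c)) → b)   — eliminate ↔
= (¬b ∨ ((¬b ∨ ¬d) → (a ∨ c))) ∧ (((¬b ∨ ¬d) → (a ∨ c)) → b)   — eliminate →
= (¬b ∨ ¬(¬b ∨ ¬d) ∨ a ∨ c) ∧ (((¬b ∨ ¬d) → (a ∨ c)) → b)   — eliminate →
= (¬b ∨ ¬(¬b ∨ ¬d) ∨ a ∨ c) ∧ (¬((¬b ∨ ¬d) → (a ∨ c)) ∨ b)   — eliminate →
= (¬b ∨ ¬(¬b ∨ ¬d) ∨ a ∨ c) ∧ (¬(¬(¬b ∨ ¬d) ∨ a ∨ c) ∨ b)   — eliminate →
= (¬b ∨ (¬¬b ∧ ¬¬d) ∨ a ∨ c) ∧ (¬(¬(¬b ∨ ¬d) ∨ a ∨ c) ∨ b)   — De Morgan
= (¬b ∨ (b ∧ ¬¬d) ∨ a ∨ c) ∧ (¬(¬(¬b ∨ ¬d) ∨ a ∨ c) ∨ b)   — double negation
= (¬b ∨ (b ∧ d) ∨ a ∨ c) ∧ (¬(¬(¬b ∨ ¬d) ∨ a ∨ c) ∨ b)   — double negation
= (¬b ∨ (b ∧ d) ∨ a ∨ c) ∧ ((¬¬(¬b ∨ ¬d) ∧ ¬a ∧ ¬c) ∨ b)   — De Morgan
= (¬b ∨ (b ∧ d) ∨ a ∨ c) ∧ (((¬b ∨ ¬d) ∧ ¬a ∧ ¬c) ∨ b)   — double negation
= (¬b ∨ b ∨ a ∨ c) ∧ (¬b ∨ d ∨ a ∨ c) ∧ (¬b ∨ ¬d ∨ b) ∧ (¬a ∨ b) ∧ (¬c ∨ b)   — distribute ∨ over ∧
= (¬b ∨ d ∨ a ∨ c) ∧ (¬a ∨ b) ∧ (¬c ∨ b)   — simplify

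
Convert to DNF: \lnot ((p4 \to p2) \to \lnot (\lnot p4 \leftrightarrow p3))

\lnot ((p4 \to p2) \to \lnot (\lnot p4 \leftrightarrow p3))
= \lnot (\lnot (p4 \to p2) \lor \lnot (\lnot p4 \leftrightarrow p3))   — eliminate \to
= \lnot (\lnot (\lnot p4 \lor p2) \lor \lnot (\lnot p4 \leftrightarrow p3))   — eliminate \to
= \lnot (\lnot (\lnot p4 \lor p2) \lor \lnot ((\lnot p4 \to p3) \land (p3 \to \lnot p4)))   — eliminate \leftrightarrow
= \lnot (\lnot (\lnot p4 \lor p2) \lor \lnot ((\lnot \lnot p4 \lor p3) \land (p3 \to \lnot p4)))   — eliminate \to
= \lnot (\lnot (\lnot p4 \lor p2) \lor \lnot ((\lnot \lnot p4 \lor p3) \land (\lnot p3 \lor \lnot p4)))   — eliminate \to
= \lnot \lnot (\lnot p4 \lor p2) \land \lnot \lnot ((\lnot \lnot p4 \lor p3) \land (\lnot p3 \lor \lnot p4))   — De Morgan
= (\lnot p4 \lor p2) \land \lnot \lnot ((\lnot \lnot p4 \lor p3) \land (\lnot p3 \lor \lnot p4))   — double negation
= (\lnot p4 \lor p2) \land (\lnot \lnot p4 \lor p3) \land (\lnot p3 \lor \lnot p4)   — double negation
= (\lnot p4 \lor p2) \land (p4 \lor p3) \land (\lnot p3 \lor \lnot p4)   — double negation
= (\lnot p4 \land p4 \land \lnot p3) \lor (\lnot p4 \land p4 \land \lnot p4) \lor (\lnot p4 \land p3 \land \lnot p3) \lor (\lnot p4 \land p3 \land \lnot p4) \lor (p2 \land p4 \land \lnot p3) \lor (p2 \land p4 \land \lnot p4) \lor (p2 \land p3 \land \lnot p3) \lor (p2 \land p3 \land \lnot p4)   — distribute \land over \lor
= (\lnot p4 \land p3) \lor (p2 \land p4 \land \lnot p3)   — simplify

(\lnot p4 \land p3) \lor (p2 \land p4 \land \lnot p3)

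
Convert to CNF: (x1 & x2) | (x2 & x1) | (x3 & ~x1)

(x1 & x2) | (x2 & x1) | (x3 & ~x1)
≡ (x1 | x2 | x3) & (x1 | x2 | ~x1) & (x1 | x1 | x3) & (x1 | x1 | ~x1) & (x2 | x2 | x3) & (x2 | x2 | ~x1) & (x2 | x1 | x3) & (x2 | x1 | ~x1)   [distribute | over &]
≡ (x1 | x3) & (x2 | x3) & (x2 | ~x1)   [simplify]

(x1 | x3) & (x2 | x3) & (x2 | ~x1)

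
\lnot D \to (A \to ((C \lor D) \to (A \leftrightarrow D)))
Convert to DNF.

\lnot D \to (A \to ((C \lor D) \to (A \leftrightarrow D)))
≡ \lnot \lnot D \lor (A \to ((C \lor D) \to (A \leftrightarrow D)))   [eliminate \to]
≡ \lnot \lnot D \lor \lnot A \lor ((C \lor D) \to (A \leftrightarrow D))   [eliminate \to]
≡ \lnot \lnot D \lor \lnot A \lor \lnot (C \lor D) \lor (A \leftrightarrow D)   [eliminate \to]
≡ \lnot \lnot D \lor \lnot A \lor \lnot (C \lor D) \lor ((A \to D) \land (D \to A))   [eliminate \leftrightarrow]
≡ \lnot \lnot D \lor \lnot A \lor \lnot (C \lor D) \lor ((\lnot A \lor D) \land (D \to A))   [eliminate \to]
≡ \lnot \lnot D \lor \lnot A \lor \lnot (C \lor D) \lor ((\lnot A \lor D) \land (\lnot D \lor A))   [eliminate \to]
≡ D \lor \lnot A \lor \lnot (C \lor D) \lor ((\lnot A \lor D) \land (\lnot D \lor A))   [double negation]
≡ D \lor \lnot A \lor (\lnot C \land \lnot D) \lor ((\lnot A \lor D) \land (\lnot D \lor A))   [De Morgan]
≡ D \lor \lnot A \lor (\lnot C \land \lnot D) \lor (\lnot A \land \lnot D) \lor (\lnot A \land A) \lor (D \land \lnot D) \lor (D \land A)   [distribute \land over \lor]
≡ D \lor \lnot A \lor (\lnot C \land \lnot D)   [simplify]

D \lor \lnot A \lor (\lnot C \land \lnot D)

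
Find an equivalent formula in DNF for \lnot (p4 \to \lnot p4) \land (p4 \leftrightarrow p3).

p4 \land p3

\lnot (p4 \to \lnot p4) \land (p4 \leftrightarrow p3)
≡ \lnot (\lnot p4 \lor \lnot p4) \land (p4 \leftrightarrow p3)   (eliminate \to)
≡ \lnot (\lnot p4 \lor \lnot p4) \land (p4 \to p3) \land (p3 \to p4)   (eliminate \leftrightarrow)
≡ \lnot (\lnot p4 \lor \lnot p4) \land (\lnot p4 \lor p3) \land (p3 \to p4)   (eliminate \to)
≡ \lnot (\lnot p4 \lor \lnot p4) \land (\lnot p4 \lor p3) \land (\lnot p3 \lor p4)   (eliminate \to)
≡ \lnot \lnot p4 \land \lnot \lnot p4 \land (\lnot p4 \lor p3) \land (\lnot p3 \lor p4)   (De Morgan)
≡ p4 \land \lnot \lnot p4 \land (\lnot p4 \lor p3) \land (\lnot p3 \lor p4)   (double negation)
≡ p4 \land p4 \land (\lnot p4 \lor p3) \land (\lnot p3 \lor p4)   (double negation)
≡ (p4 \land p4 \land \lnot p4 \land \lnot p3) \lor (p4 \land p4 \land \lnot p4 \land p4) \lor (p4 \land p4 \land p3 \land \lnot p3) \lor (p4 \land p4 \land p3 \land p4)   (distribute \land over \lor)
≡ p4 \land p3   (simplify)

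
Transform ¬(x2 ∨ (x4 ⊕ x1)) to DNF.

¬(x2 ∨ (x4 ⊕ x1))
⇔ ¬(x2 ∨ x4 ∧ ¬x1 ∨ ¬x4 ∧ x1)   [expand ⊕]
⇔ ¬x2 ∧ ¬(x4 ∧ ¬x1) ∧ ¬(¬x4 ∧ x1)   [De Morgan]
⇔ ¬x2 ∧ (¬x4 ∨ ¬¬x1) ∧ ¬(¬x4 ∧ x1)   [De Morgan]
⇔ ¬x2 ∧ (¬x4 ∨ x1) ∧ ¬(¬x4 ∧ x1)   [double negation]
⇔ ¬x2 ∧ (¬x4 ∨ x1) ∧ (¬¬x4 ∨ ¬x1)   [De Morgan]
⇔ ¬x2 ∧ (¬x4 ∨ x1) ∧ (x4 ∨ ¬x1)   [double negation]
⇔ ¬x2 ∧ ¬x4 ∧ x4 ∨ ¬x2 ∧ ¬x4 ∧ ¬x1 ∨ ¬x2 ∧ x1 ∧ x4 ∨ ¬x2 ∧ x1 ∧ ¬x1   [distribute ∧ over ∨]
⇔ ¬x2 ∧ ¬x4 ∧ ¬x1 ∨ ¬x2 ∧ x1 ∧ x4   [simplify]

¬x2 ∧ ¬x4 ∧ ¬x1 ∨ ¬x2 ∧ x1 ∧ x4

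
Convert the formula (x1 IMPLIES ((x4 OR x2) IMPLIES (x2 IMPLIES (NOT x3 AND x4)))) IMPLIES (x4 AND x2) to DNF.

(x1 AND x2 AND x3) OR (x1 AND x2 AND NOT x4) OR (x4 AND x2)

(x1 IMPLIES ((x4 OR x2) IMPLIES (x2 IMPLIES (NOT x3 AND x4)))) IMPLIES (x4 AND x2)
⇔ NOT (x1 IMPLIES ((x4 OR x2) IMPLIES (x2 IMPLIES (NOT x3 AND x4)))) OR (x4 AND x2)   [eliminate IMPLIES]
⇔ NOT (NOT x1 OR ((x4 OR x2) IMPLIES (x2 IMPLIES (NOT x3 AND x4)))) OR (x4 AND x2)   [eliminate IMPLIES]
⇔ NOT (NOT x1 OR NOT (x4 OR x2) OR (x2 IMPLIES (NOT x3 AND x4))) OR (x4 AND x2)   [eliminate IMPLIES]
⇔ NOT (NOT x1 OR NOT (x4 OR x2) OR NOT x2 OR (NOT x3 AND x4)) OR (x4 AND x2)   [eliminate IMPLIES]
⇔ (NOT NOT x1 AND NOT NOT (x4 OR x2) AND NOT NOT x2 AND NOT (NOT x3 AND x4)) OR (x4 AND x2)   [De Morgan]
⇔ (x1 AND NOT NOT (x4 OR x2) AND NOT NOT x2 AND NOT (NOT x3 AND x4)) OR (x4 AND x2)   [double negation]
⇔ (x1 AND (x4 OR x2) AND NOT NOT x2 AND NOT (NOT x3 AND x4)) OR (x4 AND x2)   [double negation]
⇔ (x1 AND (x4 OR x2) AND x2 AND NOT (NOT x3 AND x4)) OR (x4 AND x2)   [double negation]
⇔ (x1 AND (x4 OR x2) AND x2 AND (NOT NOT x3 OR NOT x4)) OR (x4 AND x2)   [De Morgan]
⇔ (x1 AND (x4 OR x2) AND x2 AND (x3 OR NOT x4)) OR (x4 AND x2)   [double negation]
⇔ (x1 AND x4 AND x2 AND x3) OR (x1 AND x4 AND x2 AND NOT x4) OR (x1 AND x2 AND x2 AND x3) OR (x1 AND x2 AND x2 AND NOT x4) OR (x4 AND x2)   [distribute AND over OR]
⇔ (x1 AND x2 AND x3) OR (x1 AND x2 AND NOT x4) OR (x4 AND x2)   [simplify]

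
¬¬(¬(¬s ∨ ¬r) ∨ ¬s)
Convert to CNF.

r ∨ ¬s

¬¬(¬(¬s ∨ ¬r) ∨ ¬s)
≡ ¬(¬s ∨ ¬r) ∨ ¬s   [double negation]
≡ ¬¬s ∧ ¬¬r ∨ ¬s   [De Morgan]
≡ s ∧ ¬¬r ∨ ¬s   [double negation]
≡ s ∧ r ∨ ¬s   [double negation]
≡ (s ∨ ¬s) ∧ (r ∨ ¬s)   [distribute ∨ over ∧]
≡ r ∨ ¬s   [simplify]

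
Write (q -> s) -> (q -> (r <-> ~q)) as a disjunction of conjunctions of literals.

(q & ~s) | ~q | (~r & q)

(q -> s) -> (q -> (r <-> ~q))
⇔ ~(q -> s) | (q -> (r <-> ~q))   [eliminate ->]
⇔ ~(~q | s) | (q -> (r <-> ~q))   [eliminate ->]
⇔ ~(~q | s) | ~q | (r <-> ~q)   [eliminate ->]
⇔ ~(~q | s) | ~q | ((r -> ~q) & (~q -> r))   [eliminate <->]
⇔ ~(~q | s) | ~q | ((~r | ~q) & (~q -> r))   [eliminate ->]
⇔ ~(~q | s) | ~q | ((~r | ~q) & (~~q | r))   [eliminate ->]
⇔ (~~q & ~s) | ~q | ((~r | ~q) & (~~q | r))   [De Morgan]
⇔ (q & ~s) | ~q | ((~r | ~q) & (~~q | r))   [double negation]
⇔ (q & ~s) | ~q | ((~r | ~q) & (q | r))   [double negation]
⇔ (q & ~s) | ~q | (~r & q) | (~r & r) | (~q & q) | (~q & r)   [distribute & over |]
⇔ (q & ~s) | ~q | (~r & q)   [simplify]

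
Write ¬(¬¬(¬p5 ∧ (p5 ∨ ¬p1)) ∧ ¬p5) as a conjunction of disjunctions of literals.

¬(¬¬(¬p5 ∧ (p5 ∨ ¬p1)) ∧ ¬p5)
⇔ ¬¬¬(¬p5 ∧ (p5 ∨ ¬p1)) ∨ ¬¬p5   [De Morgan]
⇔ ¬(¬p5 ∧ (p5 ∨ ¬p1)) ∨ ¬¬p5   [double negation]
⇔ ¬¬p5 ∨ ¬(p5 ∨ ¬p1) ∨ ¬¬p5   [De Morgan]
⇔ p5 ∨ ¬(p5 ∨ ¬p1) ∨ ¬¬p5   [double negation]
⇔ p5 ∨ (¬p5 ∧ ¬¬p1) ∨ ¬¬p5   [De Morgan]
⇔ p5 ∨ (¬p5 ∧ p1) ∨ ¬¬p5   [double negation]
⇔ p5 ∨ (¬p5 ∧ p1) ∨ p5   [double negation]
⇔ (p5 ∨ ¬p5 ∨ p5) ∧ (p5 ∨ p1 ∨ p5)   [distribute ∨ over ∧]
⇔ p5 ∨ p1   [simplify]

p5 ∨ p1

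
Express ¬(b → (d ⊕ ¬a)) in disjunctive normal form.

(b ∧ ¬d ∧ a) ∨ (b ∧ ¬a ∧ d)

¬(b → (d ⊕ ¬a))
⇔ ¬(¬b ∨ (d ⊕ ¬a))   [eliminate →]
⇔ ¬(¬b ∨ (d ∧ ¬¬a) ∨ (¬d ∧ ¬a))   [expand ⊕]
⇔ ¬¬b ∧ ¬(d ∧ ¬¬a) ∧ ¬(¬d ∧ ¬a)   [De Morgan]
⇔ b ∧ ¬(d ∧ ¬¬a) ∧ ¬(¬d ∧ ¬a)   [double negation]
⇔ b ∧ (¬d ∨ ¬¬¬a) ∧ ¬(¬d ∧ ¬a)   [De Morgan]
⇔ b ∧ (¬d ∨ ¬a) ∧ ¬(¬d ∧ ¬a)   [double negation]
⇔ b ∧ (¬d ∨ ¬a) ∧ (¬¬d ∨ ¬¬a)   [De Morgan]
⇔ b ∧ (¬d ∨ ¬a) ∧ (d ∨ ¬¬a)   [double negation]
⇔ b ∧ (¬d ∨ ¬a) ∧ (d ∨ a)   [double negation]
⇔ (b ∧ ¬d ∧ d) ∨ (b ∧ ¬d ∧ a) ∨ (b ∧ ¬a ∧ d) ∨ (b ∧ ¬a ∧ a)   [distribute ∧ over ∨]
⇔ (b ∧ ¬d ∧ a) ∨ (b ∧ ¬a ∧ d)   [simplify]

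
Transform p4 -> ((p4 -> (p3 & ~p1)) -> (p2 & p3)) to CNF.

p4 -> ((p4 -> (p3 & ~p1)) -> (p2 & p3))
⇔ ~p4 | ((p4 -> (p3 & ~p1)) -> (p2 & p3))   [eliminate ->]
⇔ ~p4 | ~(p4 -> (p3 & ~p1)) | (p2 & p3)   [eliminate ->]
⇔ ~p4 | ~(~p4 | (p3 & ~p1)) | (p2 & p3)   [eliminate ->]
⇔ ~p4 | (~~p4 & ~(p3 & ~p1)) | (p2 & p3)   [De Morgan]
⇔ ~p4 | (p4 & ~(p3 & ~p1)) | (p2 & p3)   [double negation]
⇔ ~p4 | (p4 & (~p3 | ~~p1)) | (p2 & p3)   [De Morgan]
⇔ ~p4 | (p4 & (~p3 | p1)) | (p2 & p3)   [double negation]
⇔ (~p4 | p4 | p2) & (~p4 | p4 | p3) & (~p4 | ~p3 | p1 | p2) & (~p4 | ~p3 | p1 | p3)   [distribute | over &]
⇔ ~p4 | ~p3 | p1 | p2   [simplify]

~p4 | ~p3 | p1 | p2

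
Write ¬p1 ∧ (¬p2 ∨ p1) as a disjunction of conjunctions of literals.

¬p1 ∧ (¬p2 ∨ p1)
≡ (¬p1 ∧ ¬p2) ∨ (¬p1 ∧ p1)   [distribute ∧ over ∨]
≡ ¬p1 ∧ ¬p2   [simplify]

¬p1 ∧ ¬p2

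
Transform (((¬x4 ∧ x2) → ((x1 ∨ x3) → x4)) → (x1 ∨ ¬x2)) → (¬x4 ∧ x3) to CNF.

(¬x1 ∨ ¬x4) ∧ (¬x1 ∨ x3) ∧ (x2 ∨ ¬x4) ∧ (x2 ∨ x3)

(((¬x4 ∧ x2) → ((x1 ∨ x3) → x4)) → (x1 ∨ ¬x2)) → (¬x4 ∧ x3)
≡ ¬(((¬x4 ∧ x2) → ((x1 ∨ x3) → x4)) → (x1 ∨ ¬x2)) ∨ (¬x4 ∧ x3)   [eliminate →]
≡ ¬(¬((¬x4 ∧ x2) → ((x1 ∨ x3) → x4)) ∨ x1 ∨ ¬x2) ∨ (¬x4 ∧ x3)   [eliminate →]
≡ ¬(¬(¬(¬x4 ∧ x2) ∨ ((x1 ∨ x3) → x4)) ∨ x1 ∨ ¬x2) ∨ (¬x4 ∧ x3)   [eliminate →]
≡ ¬(¬(¬(¬x4 ∧ x2) ∨ ¬(x1 ∨ x3) ∨ x4) ∨ x1 ∨ ¬x2) ∨ (¬x4 ∧ x3)   [eliminate →]
≡ (¬¬(¬(¬x4 ∧ x2) ∨ ¬(x1 ∨ x3) ∨ x4) ∧ ¬x1 ∧ ¬¬x2) ∨ (¬x4 ∧ x3)   [De Morgan]
≡ ((¬(¬x4 ∧ x2) ∨ ¬(x1 ∨ x3) ∨ x4) ∧ ¬x1 ∧ ¬¬x2) ∨ (¬x4 ∧ x3)   [double negation]
≡ ((¬¬x4 ∨ ¬x2 ∨ ¬(x1 ∨ x3) ∨ x4) ∧ ¬x1 ∧ ¬¬x2) ∨ (¬x4 ∧ x3)   [De Morgan]
≡ ((x4 ∨ ¬x2 ∨ ¬(x1 ∨ x3) ∨ x4) ∧ ¬x1 ∧ ¬¬x2) ∨ (¬x4 ∧ x3)   [double negation]
≡ ((x4 ∨ ¬x2 ∨ (¬x1 ∧ ¬x3) ∨ x4) ∧ ¬x1 ∧ ¬¬x2) ∨ (¬x4 ∧ x3)   [De Morgan]
≡ ((x4 ∨ ¬x2 ∨ (¬x1 ∧ ¬x3) ∨ x4) ∧ ¬x1 ∧ x2) ∨ (¬x4 ∧ x3)   [double negation]
≡ (x4 ∨ ¬x2 ∨ ¬x1 ∨ x4 ∨ ¬x4) ∧ (x4 ∨ ¬x2 ∨ ¬x1 ∨ x4 ∨ x3) ∧ (x4 ∨ ¬x2 ∨ ¬x3 ∨ x4 ∨ ¬x4) ∧ (x4 ∨ ¬x2 ∨ ¬x3 ∨ x4 ∨ x3) ∧ (¬x1 ∨ ¬x4) ∧ (¬x1 ∨ x3) ∧ (x2 ∨ ¬x4) ∧ (x2 ∨ x3)   [distribute ∨ over ∧]
≡ (¬x1 ∨ ¬x4) ∧ (¬x1 ∨ x3) ∧ (x2 ∨ ¬x4) ∧ (x2 ∨ x3)   [simplify]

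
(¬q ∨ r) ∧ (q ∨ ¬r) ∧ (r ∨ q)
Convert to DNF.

(¬q ∨ r) ∧ (q ∨ ¬r) ∧ (r ∨ q)
= (¬q ∧ q ∧ r) ∨ (¬q ∧ q ∧ q) ∨ (¬q ∧ ¬r ∧ r) ∨ (¬q ∧ ¬r ∧ q) ∨ (r ∧ q ∧ r) ∨ (r ∧ q ∧ q) ∨ (r ∧ ¬r ∧ r) ∨ (r ∧ ¬r ∧ q)   [distribute ∧ over ∨]
= r ∧ q   [simplify]

r ∧ q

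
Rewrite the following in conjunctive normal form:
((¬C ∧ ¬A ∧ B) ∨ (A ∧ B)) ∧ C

(¬C ∨ A) ∧ B ∧ C

((¬C ∧ ¬A ∧ B) ∨ (A ∧ B)) ∧ C
≡ (¬C ∨ A) ∧ (¬C ∨ B) ∧ (¬A ∨ A) ∧ (¬A ∨ B) ∧ (B ∨ A) ∧ (B ∨ B) ∧ C   [distribute ∨ over ∧]
≡ (¬C ∨ A) ∧ B ∧ C   [simplify]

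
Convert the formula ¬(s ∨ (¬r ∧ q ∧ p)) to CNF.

¬s ∧ (r ∨ ¬q ∨ ¬p)

¬(s ∨ (¬r ∧ q ∧ p))
≡ ¬s ∧ ¬(¬r ∧ q ∧ p)   (De Morgan)
≡ ¬s ∧ (¬¬r ∨ ¬q ∨ ¬p)   (De Morgan)
≡ ¬s ∧ (r ∨ ¬q ∨ ¬p)   (double negation)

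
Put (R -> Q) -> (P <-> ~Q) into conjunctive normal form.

(R | Q | P) & (~Q | ~P)

(R -> Q) -> (P <-> ~Q)
≡ ~(R -> Q) | (P <-> ~Q)   — eliminate ->
≡ ~(~R | Q) | (P <-> ~Q)   — eliminate ->
≡ ~(~R | Q) | ((P -> ~Q) & (~Q -> P))   — eliminate <->
≡ ~(~R | Q) | ((~P | ~Q) & (~Q -> P))   — eliminate ->
≡ ~(~R | Q) | ((~P | ~Q) & (~~Q | P))   — eliminate ->
≡ (~~R & ~Q) | ((~P | ~Q) & (~~Q | P))   — De Morgan
≡ (R & ~Q) | ((~P | ~Q) & (~~Q | P))   — double negation
≡ (R & ~Q) | ((~P | ~Q) & (Q | P))   — double negation
≡ (R | ~P | ~Q) & (R | Q | P) & (~Q | ~P | ~Q) & (~Q | Q | P)   — distribute | over &
≡ (R | Q | P) & (~Q | ~P)   — simplify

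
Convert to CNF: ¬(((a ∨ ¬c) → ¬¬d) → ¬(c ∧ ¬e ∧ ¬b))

(¬a ∨ d) ∧ c ∧ ¬e ∧ ¬b

¬(((a ∨ ¬c) → ¬¬d) → ¬(c ∧ ¬e ∧ ¬b))
⇔ ¬(¬((a ∨ ¬c) → ¬¬d) ∨ ¬(c ∧ ¬e ∧ ¬b))   [eliminate →]
⇔ ¬(¬(¬(a ∨ ¬c) ∨ ¬¬d) ∨ ¬(c ∧ ¬e ∧ ¬b))   [eliminate →]
⇔ ¬¬(¬(a ∨ ¬c) ∨ ¬¬d) ∧ ¬¬(c ∧ ¬e ∧ ¬b)   [De Morgan]
⇔ (¬(a ∨ ¬c) ∨ ¬¬d) ∧ ¬¬(c ∧ ¬e ∧ ¬b)   [double negation]
⇔ ((¬a ∧ ¬¬c) ∨ ¬¬d) ∧ ¬¬(c ∧ ¬e ∧ ¬b)   [De Morgan]
⇔ ((¬a ∧ c) ∨ ¬¬d) ∧ ¬¬(c ∧ ¬e ∧ ¬b)   [double negation]
⇔ ((¬a ∧ c) ∨ d) ∧ ¬¬(c ∧ ¬e ∧ ¬b)   [double negation]
⇔ ((¬a ∧ c) ∨ d) ∧ c ∧ ¬e ∧ ¬b   [double negation]
⇔ (¬a ∨ d) ∧ (c ∨ d) ∧ c ∧ ¬e ∧ ¬b   [distribute ∨ over ∧]
⇔ (¬a ∨ d) ∧ c ∧ ¬e ∧ ¬b   [simplify]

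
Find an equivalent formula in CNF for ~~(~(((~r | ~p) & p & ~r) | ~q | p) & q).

~~(~(((~r | ~p) & p & ~r) | ~q | p) & q)
≡ ~(((~r | ~p) & p & ~r) | ~q | p) & q   [double negation]
≡ ~((~r | ~p) & p & ~r) & ~~q & ~p & q   [De Morgan]
≡ (~(~r | ~p) | ~p | ~~r) & ~~q & ~p & q   [De Morgan]
≡ ((~~r & ~~p) | ~p | ~~r) & ~~q & ~p & q   [De Morgan]
≡ ((r & ~~p) | ~p | ~~r) & ~~q & ~p & q   [double negation]
≡ ((r & p) | ~p | ~~r) & ~~q & ~p & q   [double negation]
≡ ((r & p) | ~p | r) & ~~q & ~p & q   [double negation]
≡ ((r & p) | ~p | r) & q & ~p & q   [double negation]
≡ (r | ~p | r) & (p | ~p | r) & q & ~p & q   [distribute | over &]
≡ q & ~p   [simplify]

q & ~p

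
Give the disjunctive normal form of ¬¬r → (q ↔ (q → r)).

¬r ∨ (r ∧ q)

¬¬r → (q ↔ (q → r))
= ¬¬¬r ∨ (q ↔ (q → r))   (eliminate →)
= ¬¬¬r ∨ ((q → (q → r)) ∧ ((q → r) → q))   (eliminate ↔)
= ¬¬¬r ∨ ((¬q ∨ (q → r)) ∧ ((q → r) → q))   (eliminate →)
= ¬¬¬r ∨ ((¬q ∨ ¬q ∨ r) ∧ ((q → r) → q))   (eliminate →)
= ¬¬¬r ∨ ((¬q ∨ ¬q ∨ r) ∧ (¬(q → r) ∨ q))   (eliminate →)
= ¬¬¬r ∨ ((¬q ∨ ¬q ∨ r) ∧ (¬(¬q ∨ r) ∨ q))   (eliminate →)
= ¬r ∨ ((¬q ∨ ¬q ∨ r) ∧ (¬(¬q ∨ r) ∨ q))   (double negation)
= ¬r ∨ ((¬q ∨ ¬q ∨ r) ∧ ((¬¬q ∧ ¬r) ∨ q))   (De Morgan)
= ¬r ∨ ((¬q ∨ ¬q ∨ r) ∧ ((q ∧ ¬r) ∨ q))   (double negation)
= ¬r ∨ (¬q ∧ q ∧ ¬r) ∨ (¬q ∧ q) ∨ (¬q ∧ q ∧ ¬r) ∨ (¬q ∧ q) ∨ (r ∧ q ∧ ¬r) ∨ (r ∧ q)   (distribute ∧ over ∨)
= ¬r ∨ (r ∧ q)   (simplify)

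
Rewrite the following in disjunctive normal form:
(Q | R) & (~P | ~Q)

(Q & ~P) | (R & ~P) | (R & ~Q)

(Q | R) & (~P | ~Q)
≡ (Q & ~P) | (Q & ~Q) | (R & ~P) | (R & ~Q)   — distribute & over |
≡ (Q & ~P) | (R & ~P) | (R & ~Q)   — simplify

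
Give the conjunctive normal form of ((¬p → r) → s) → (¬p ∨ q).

¬s ∨ ¬p ∨ q

((¬p → r) → s) → (¬p ∨ q)
≡ ¬((¬p → r) → s) ∨ ¬p ∨ q   (eliminate →)
≡ ¬(¬(¬p → r) ∨ s) ∨ ¬p ∨ q   (eliminate →)
≡ ¬(¬(¬¬p ∨ r) ∨ s) ∨ ¬p ∨ q   (eliminate →)
≡ (¬¬(¬¬p ∨ r) ∧ ¬s) ∨ ¬p ∨ q   (De Morgan)
≡ ((¬¬p ∨ r) ∧ ¬s) ∨ ¬p ∨ q   (double negation)
≡ ((p ∨ r) ∧ ¬s) ∨ ¬p ∨ q   (double negation)
≡ (p ∨ r ∨ ¬p ∨ q) ∧ (¬s ∨ ¬p ∨ q)   (distribute ∨ over ∧)
≡ ¬s ∨ ¬p ∨ q   (simplify)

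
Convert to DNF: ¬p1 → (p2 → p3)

p1 ∨ ¬p2 ∨ p3

¬p1 → (p2 → p3)
≡ ¬¬p1 ∨ (p2 → p3)   [eliminate →]
≡ ¬¬p1 ∨ ¬p2 ∨ p3   [eliminate →]
≡ p1 ∨ ¬p2 ∨ p3   [double negation]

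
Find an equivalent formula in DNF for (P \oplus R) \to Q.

(\lnot P \land \lnot R) \lor (R \land P) \lor Q

(P \oplus R) \to Q
= \lnot (P \oplus R) \lor Q   (eliminate \to)
= \lnot ((P \land \lnot R) \lor (\lnot P \land R)) \lor Q   (expand \oplus)
= (\lnot (P \land \lnot R) \land \lnot (\lnot P \land R)) \lor Q   (De Morgan)
= ((\lnot P \lor \lnot \lnot R) \land \lnot (\lnot P \land R)) \lor Q   (De Morgan)
= ((\lnot P \lor R) \land \lnot (\lnot P \land R)) \lor Q   (double negation)
= ((\lnot P \lor R) \land (\lnot \lnot P \lor \lnot R)) \lor Q   (De Morgan)
= ((\lnot P \lor R) \land (P \lor \lnot R)) \lor Q   (double negation)
= (\lnot P \land P) \lor (\lnot P \land \lnot R) \lor (R \land P) \lor (R \land \lnot R) \lor Q   (distribute \land over \lor)
= (\lnot P \land \lnot R) \lor (R \land P) \lor Q   (simplify)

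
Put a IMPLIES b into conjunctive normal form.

NOT a OR b

a IMPLIES b
⇔ NOT a OR b   [eliminate IMPLIES]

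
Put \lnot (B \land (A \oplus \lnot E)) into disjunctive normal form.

\lnot (B \land (A \oplus \lnot E))
⇔ \lnot (B \land ((A \land \lnot \lnot E) \lor (\lnot A \land \lnot E)))   — expand \oplus
⇔ \lnot B \lor \lnot ((A \land \lnot \lnot E) \lor (\lnot A \land \lnot E))   — De Morgan
⇔ \lnot B \lor (\lnot (A \land \lnot \lnot E) \land \lnot (\lnot A \land \lnot E))   — De Morgan
⇔ \lnot B \lor ((\lnot A \lor \lnot \lnot \lnot E) \land \lnot (\lnot A \land \lnot E))   — De Morgan
⇔ \lnot B \lor ((\lnot A \lor \lnot E) \land \lnot (\lnot A \land \lnot E))   — double negation
⇔ \lnot B \lor ((\lnot A \lor \lnot E) \land (\lnot \lnot A \lor \lnot \lnot E))   — De Morgan
⇔ \lnot B \lor ((\lnot A \lor \lnot E) \land (A \lor \lnot \lnot E))   — double negation
⇔ \lnot B \lor ((\lnot A \lor \lnot E) \land (A \lor E))   — double negation
⇔ \lnot B \lor (\lnot A \land A) \lor (\lnot A \land E) \lor (\lnot E \land A) \lor (\lnot E \land E)   — distribute \land over \lor
⇔ \lnot B \lor (\lnot A \land E) \lor (\lnot E \land A)   — simplify

\lnot B \lor (\lnot A \land E) \lor (\lnot E \land A)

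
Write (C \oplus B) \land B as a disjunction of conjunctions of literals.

\lnot C \land B

(C \oplus B) \land B
⇔ ((C \land \lnot B) \lor (\lnot C \land B)) \land B   — expand \oplus
⇔ (C \land \lnot B \land B) \lor (\lnot C \land B \land B)   — distribute \land over \lor
⇔ \lnot C \land B   — simplify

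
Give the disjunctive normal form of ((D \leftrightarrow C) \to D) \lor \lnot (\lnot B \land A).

(C \land \lnot D) \lor D \lor B \lor \lnot A

((D \leftrightarrow C) \to D) \lor \lnot (\lnot B \land A)
≡ \lnot (D \leftrightarrow C) \lor D \lor \lnot (\lnot B \land A)   [eliminate \to]
≡ \lnot ((D \to C) \land (C \to D)) \lor D \lor \lnot (\lnot B \land A)   [eliminate \leftrightarrow]
≡ \lnot ((\lnot D \lor C) \land (C \to D)) \lor D \lor \lnot (\lnot B \land A)   [eliminate \to]
≡ \lnot ((\lnot D \lor C) \land (\lnot C \lor D)) \lor D \lor \lnot (\lnot B \land A)   [eliminate \to]
≡ \lnot (\lnot D \lor C) \lor \lnot (\lnot C \lor D) \lor D \lor \lnot (\lnot B \land A)   [De Morgan]
≡ (\lnot \lnot D \land \lnot C) \lor \lnot (\lnot C \lor D) \lor D \lor \lnot (\lnot B \land A)   [De Morgan]
≡ (D \land \lnot C) \lor \lnot (\lnot C \lor D) \lor D \lor \lnot (\lnot B \land A)   [double negation]
≡ (D \land \lnot C) \lor (\lnot \lnot C \land \lnot D) \lor D \lor \lnot (\lnot B \land A)   [De Morgan]
≡ (D \land \lnot C) \lor (C \land \lnot D) \lor D \lor \lnot (\lnot B \land A)   [double negation]
≡ (D \land \lnot C) \lor (C \land \lnot D) \lor D \lor \lnot \lnot B \lor \lnot A   [De Morgan]
≡ (D \land \lnot C) \lor (C \land \lnot D) \lor D \lor B \lor \lnot A   [double negation]
≡ (C \land \lnot D) \lor D \lor B \lor \lnot A   [simplify]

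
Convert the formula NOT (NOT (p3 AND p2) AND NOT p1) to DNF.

(p3 AND p2) OR p1

NOT (NOT (p3 AND p2) AND NOT p1)
≡ NOT NOT (p3 AND p2) OR NOT NOT p1
≡ (p3 AND p2) OR NOT NOT p1
≡ (p3 AND p2) OR p1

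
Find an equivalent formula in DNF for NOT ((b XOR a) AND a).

NOT ((b XOR a) AND a)
⇔ NOT (((b AND NOT a) OR (NOT b AND a)) AND a)   [expand XOR]
⇔ NOT ((b AND NOT a) OR (NOT b AND a)) OR NOT a   [De Morgan]
⇔ (NOT (b AND NOT a) AND NOT (NOT b AND a)) OR NOT a   [De Morgan]
⇔ ((NOT b OR NOT NOT a) AND NOT (NOT b AND a)) OR NOT a   [De Morgan]
⇔ ((NOT b OR a) AND NOT (NOT b AND a)) OR NOT a   [double negation]
⇔ ((NOT b OR a) AND (NOT NOT b OR NOT a)) OR NOT a   [De Morgan]
⇔ ((NOT b OR a) AND (b OR NOT a)) OR NOT a   [double negation]
⇔ (NOT b AND b) OR (NOT b AND NOT a) OR (a AND b) OR (a AND NOT a) OR NOT a   [distribute AND over OR]
⇔ (a AND b) OR NOT a   [simplify]

(a AND b) OR NOT a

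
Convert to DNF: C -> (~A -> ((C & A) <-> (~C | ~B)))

C -> (~A -> ((C & A) <-> (~C | ~B)))
≡ ~C | (~A -> ((C & A) <-> (~C | ~B)))   — eliminate ->
≡ ~C | ~~A | ((C & A) <-> (~C | ~B))   — eliminate ->
≡ ~C | ~~A | (((C & A) -> (~C | ~B)) & ((~C | ~B) -> (C & A)))   — eliminate <->
≡ ~C | ~~A | ((~(C & A) | ~C | ~B) & ((~C | ~B) -> (C & A)))   — eliminate ->
≡ ~C | ~~A | ((~(C & A) | ~C | ~B) & (~(~C | ~B) | (C & A)))   — eliminate ->
≡ ~C | A | ((~(C & A) | ~C | ~B) & (~(~C | ~B) | (C & A)))   — double negation
≡ ~C | A | ((~C | ~A | ~C | ~B) & (~(~C | ~B) | (C & A)))   — De Morgan
≡ ~C | A | ((~C | ~A | ~C | ~B) & ((~~C & ~~B) | (C & A)))   — De Morgan
≡ ~C | A | ((~C | ~A | ~C | ~B) & ((C & ~~B) | (C & A)))   — double negation
≡ ~C | A | ((~C | ~A | ~C | ~B) & ((C & B) | (C & A)))   — double negation
≡ ~C | A | (~C & C & B) | (~C & C & A) | (~A & C & B) | (~A & C & A) | (~C & C & B) | (~C & C & A) | (~B & C & B) | (~B & C & A)   — distribute & over |
≡ ~C | A | (~A & C & B)   — simplify

~C | A | (~A & C & B)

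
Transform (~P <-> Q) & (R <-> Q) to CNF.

(P | Q) & (~Q | ~P) & (~R | Q) & (~Q | R)

(~P <-> Q) & (R <-> Q)
= (~P -> Q) & (Q -> ~P) & (R <-> Q)
= (~~P | Q) & (Q -> ~P) & (R <-> Q)
= (~~P | Q) & (~Q | ~P) & (R <-> Q)
= (~~P | Q) & (~Q | ~P) & (R -> Q) & (Q -> R)
= (~~P | Q) & (~Q | ~P) & (~R | Q) & (Q -> R)
= (~~P | Q) & (~Q | ~P) & (~R | Q) & (~Q | R)
= (P | Q) & (~Q | ~P) & (~R | Q) & (~Q | R)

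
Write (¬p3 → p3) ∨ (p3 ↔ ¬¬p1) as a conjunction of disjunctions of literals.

(¬p3 → p3) ∨ (p3 ↔ ¬¬p1)
= ¬¬p3 ∨ p3 ∨ (p3 ↔ ¬¬p1)   (eliminate →)
= ¬¬p3 ∨ p3 ∨ ((p3 → ¬¬p1) ∧ (¬¬p1 → p3))   (eliminate ↔)
= ¬¬p3 ∨ p3 ∨ ((¬p3 ∨ ¬¬p1) ∧ (¬¬p1 → p3))   (eliminate →)
= ¬¬p3 ∨ p3 ∨ ((¬p3 ∨ ¬¬p1) ∧ (¬¬¬p1 ∨ p3))   (eliminate →)
= p3 ∨ p3 ∨ ((¬p3 ∨ ¬¬p1) ∧ (¬¬¬p1 ∨ p3))   (double negation)
= p3 ∨ p3 ∨ ((¬p3 ∨ p1) ∧ (¬¬¬p1 ∨ p3))   (double negation)
= p3 ∨ p3 ∨ ((¬p3 ∨ p1) ∧ (¬p1 ∨ p3))   (double negation)
= (p3 ∨ p3 ∨ ¬p3 ∨ p1) ∧ (p3 ∨ p3 ∨ ¬p1 ∨ p3)   (distribute ∨ over ∧)
= p3 ∨ ¬p1   (simplify)

p3 ∨ ¬p1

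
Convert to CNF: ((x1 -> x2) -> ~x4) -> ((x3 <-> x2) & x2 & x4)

((x1 -> x2) -> ~x4) -> ((x3 <-> x2) & x2 & x4)
= ~((x1 -> x2) -> ~x4) | ((x3 <-> x2) & x2 & x4)   — eliminate ->
= ~(~(x1 -> x2) | ~x4) | ((x3 <-> x2) & x2 & x4)   — eliminate ->
= ~(~(~x1 | x2) | ~x4) | ((x3 <-> x2) & x2 & x4)   — eliminate ->
= ~(~(~x1 | x2) | ~x4) | ((x3 -> x2) & (x2 -> x3) & x2 & x4)   — eliminate <->
= ~(~(~x1 | x2) | ~x4) | ((~x3 | x2) & (x2 -> x3) & x2 & x4)   — eliminate ->
= ~(~(~x1 | x2) | ~x4) | ((~x3 | x2) & (~x2 | x3) & x2 & x4)   — eliminate ->
= (~~(~x1 | x2) & ~~x4) | ((~x3 | x2) & (~x2 | x3) & x2 & x4)   — De Morgan
= ((~x1 | x2) & ~~x4) | ((~x3 | x2) & (~x2 | x3) & x2 & x4)   — double negation
= ((~x1 | x2) & x4) | ((~x3 | x2) & (~x2 | x3) & x2 & x4)   — double negation
= (~x1 | x2 | ~x3 | x2) & (~x1 | x2 | ~x2 | x3) & (~x1 | x2 | x2) & (~x1 | x2 | x4) & (x4 | ~x3 | x2) & (x4 | ~x2 | x3) & (x4 | x2) & (x4 | x4)   — distribute | over &
= (~x1 | x2) & x4   — simplify

(~x1 | x2) & x4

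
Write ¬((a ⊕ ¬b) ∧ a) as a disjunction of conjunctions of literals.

¬((a ⊕ ¬b) ∧ a)
= ¬(((a ∧ ¬¬b) ∨ (¬a ∧ ¬b)) ∧ a)   [expand ⊕]
= ¬((a ∧ ¬¬b) ∨ (¬a ∧ ¬b)) ∨ ¬a   [De Morgan]
= (¬(a ∧ ¬¬b) ∧ ¬(¬a ∧ ¬b)) ∨ ¬a   [De Morgan]
= ((¬a ∨ ¬¬¬b) ∧ ¬(¬a ∧ ¬b)) ∨ ¬a   [De Morgan]
= ((¬a ∨ ¬b) ∧ ¬(¬a ∧ ¬b)) ∨ ¬a   [double negation]
= ((¬a ∨ ¬b) ∧ (¬¬a ∨ ¬¬b)) ∨ ¬a   [De Morgan]
= ((¬a ∨ ¬b) ∧ (a ∨ ¬¬b)) ∨ ¬a   [double negation]
= ((¬a ∨ ¬b) ∧ (a ∨ b)) ∨ ¬a   [double negation]
= (¬a ∧ a) ∨ (¬a ∧ b) ∨ (¬b ∧ a) ∨ (¬b ∧ b) ∨ ¬a   [distribute ∧ over ∨]
= (¬b ∧ a) ∨ ¬a   [simplify]

(¬b ∧ a) ∨ ¬a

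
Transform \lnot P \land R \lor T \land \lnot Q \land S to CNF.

\lnot P \land R \lor T \land \lnot Q \land S
≡ (\lnot P \lor T) \land (\lnot P \lor \lnot Q) \land (\lnot P \lor S) \land (R \lor T) \land (R \lor \lnot Q) \land (R \lor S)   [distribute \lor over \land]

(\lnot P \lor T) \land (\lnot P \lor \lnot Q) \land (\lnot P \lor S) \land (R \lor T) \land (R \lor \lnot Q) \land (R \lor S)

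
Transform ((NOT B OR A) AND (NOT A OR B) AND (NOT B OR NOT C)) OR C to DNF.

((NOT B OR A) AND (NOT A OR B) AND (NOT B OR NOT C)) OR C
≡ (NOT B AND NOT A AND NOT B) OR (NOT B AND NOT A AND NOT C) OR (NOT B AND B AND NOT B) OR (NOT B AND B AND NOT C) OR (A AND NOT A AND NOT B) OR (A AND NOT A AND NOT C) OR (A AND B AND NOT B) OR (A AND B AND NOT C) OR C   — distribute AND over OR
≡ (NOT B AND NOT A) OR (A AND B AND NOT C) OR C   — simplify

(NOT B AND NOT A) OR (A AND B AND NOT C) OR C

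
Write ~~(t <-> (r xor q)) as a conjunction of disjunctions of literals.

(~t | r | q) & (~t | ~r | ~q) & (~r | q | t) & (~q | r | t)

~~(t <-> (r xor q))
≡ ~~((t -> (r xor q)) & ((r xor q) -> t))   [eliminate <->]
≡ ~~((~t | (r xor q)) & ((r xor q) -> t))   [eliminate ->]
≡ ~~((~t | ((r | q) & ~(r & q))) & ((r xor q) -> t))   [expand xor]
≡ ~~((~t | ((r | q) & ~(r & q))) & (~(r xor q) | t))   [eliminate ->]
≡ ~~((~t | ((r | q) & ~(r & q))) & (~((r | q) & ~(r & q)) | t))   [expand xor]
≡ (~t | ((r | q) & ~(r & q))) & (~((r | q) & ~(r & q)) | t)   [double negation]
≡ (~t | ((r | q) & (~r | ~q))) & (~((r | q) & ~(r & q)) | t)   [De Morgan]
≡ (~t | ((r | q) & (~r | ~q))) & (~(r | q) | ~~(r & q) | t)   [De Morgan]
≡ (~t | ((r | q) & (~r | ~q))) & ((~r & ~q) | ~~(r & q) | t)   [De Morgan]
≡ (~t | ((r | q) & (~r | ~q))) & ((~r & ~q) | (r & q) | t)   [double negation]
≡ (~t | r | q) & (~t | ~r | ~q) & (~r | r | t) & (~r | q | t) & (~q | r | t) & (~q | q | t)   [distribute | over &]
≡ (~t | r | q) & (~t | ~r | ~q) & (~r | q | t) & (~q | r | t)   [simplify]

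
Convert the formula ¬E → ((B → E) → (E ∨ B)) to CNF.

¬E → ((B → E) → (E ∨ B))
≡ ¬¬E ∨ ((B → E) → (E ∨ B))   — eliminate →
≡ ¬¬E ∨ ¬(B → E) ∨ E ∨ B   — eliminate →
≡ ¬¬E ∨ ¬(¬B ∨ E) ∨ E ∨ B   — eliminate →
≡ E ∨ ¬(¬B ∨ E) ∨ E ∨ B   — double negation
≡ E ∨ (¬¬B ∧ ¬E) ∨ E ∨ B   — De Morgan
≡ E ∨ (B ∧ ¬E) ∨ E ∨ B   — double negation
≡ (E ∨ B ∨ E ∨ B) ∧ (E ∨ ¬E ∨ E ∨ B)   — distribute ∨ over ∧
≡ E ∨ B   — simplify

E ∨ B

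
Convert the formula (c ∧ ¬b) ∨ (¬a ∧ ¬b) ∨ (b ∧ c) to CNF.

(c ∧ ¬b) ∨ (¬a ∧ ¬b) ∨ (b ∧ c)
= (c ∨ ¬a ∨ b) ∧ (c ∨ ¬a ∨ c) ∧ (c ∨ ¬b ∨ b) ∧ (c ∨ ¬b ∨ c) ∧ (¬b ∨ ¬a ∨ b) ∧ (¬b ∨ ¬a ∨ c) ∧ (¬b ∨ ¬b ∨ b) ∧ (¬b ∨ ¬b ∨ c)   (distribute ∨ over ∧)
= (c ∨ ¬a) ∧ (c ∨ ¬b)   (simplify)

(c ∨ ¬a) ∧ (c ∨ ¬b)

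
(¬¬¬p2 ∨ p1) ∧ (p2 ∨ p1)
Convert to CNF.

(¬p2 ∨ p1) ∧ (p2 ∨ p1)

(¬¬¬p2 ∨ p1) ∧ (p2 ∨ p1)
⇔ (¬p2 ∨ p1) ∧ (p2 ∨ p1)   — double negation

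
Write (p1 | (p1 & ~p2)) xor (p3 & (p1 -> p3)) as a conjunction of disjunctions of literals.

(p1 | p3) & (~p1 | ~p3)

(p1 | (p1 & ~p2)) xor (p3 & (p1 -> p3))
⇔ (p1 | (p1 & ~p2) | (p3 & (p1 -> p3))) & ~((p1 | (p1 & ~p2)) & p3 & (p1 -> p3))   — expand xor
⇔ (p1 | (p1 & ~p2) | (p3 & (~p1 | p3))) & ~((p1 | (p1 & ~p2)) & p3 & (p1 -> p3))   — eliminate ->
⇔ (p1 | (p1 & ~p2) | (p3 & (~p1 | p3))) & ~((p1 | (p1 & ~p2)) & p3 & (~p1 | p3))   — eliminate ->
⇔ (p1 | (p1 & ~p2) | (p3 & (~p1 | p3))) & (~(p1 | (p1 & ~p2)) | ~p3 | ~(~p1 | p3))   — De Morgan
⇔ (p1 | (p1 & ~p2) | (p3 & (~p1 | p3))) & ((~p1 & ~(p1 & ~p2)) | ~p3 | ~(~p1 | p3))   — De Morgan
⇔ (p1 | (p1 & ~p2) | (p3 & (~p1 | p3))) & ((~p1 & (~p1 | ~~p2)) | ~p3 | ~(~p1 | p3))   — De Morgan
⇔ (p1 | (p1 & ~p2) | (p3 & (~p1 | p3))) & ((~p1 & (~p1 | p2)) | ~p3 | ~(~p1 | p3))   — double negation
⇔ (p1 | (p1 & ~p2) | (p3 & (~p1 | p3))) & ((~p1 & (~p1 | p2)) | ~p3 | (~~p1 & ~p3))   — De Morgan
⇔ (p1 | (p1 & ~p2) | (p3 & (~p1 | p3))) & ((~p1 & (~p1 | p2)) | ~p3 | (p1 & ~p3))   — double negation
⇔ (p1 | p1 | p3) & (p1 | p1 | ~p1 | p3) & (p1 | ~p2 | p3) & (p1 | ~p2 | ~p1 | p3) & (~p1 | ~p3 | p1) & (~p1 | ~p3 | ~p3) & (~p1 | p2 | ~p3 | p1) & (~p1 | p2 | ~p3 | ~p3)   — distribute | over &
⇔ (p1 | p3) & (~p1 | ~p3)   — simplify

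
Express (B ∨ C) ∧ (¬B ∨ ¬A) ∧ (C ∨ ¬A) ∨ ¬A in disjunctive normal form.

C ∧ ¬B ∨ ¬A

(B ∨ C) ∧ (¬B ∨ ¬A) ∧ (C ∨ ¬A) ∨ ¬A
= B ∧ ¬B ∧ C ∨ B ∧ ¬B ∧ ¬A ∨ B ∧ ¬A ∧ C ∨ B ∧ ¬A ∧ ¬A ∨ C ∧ ¬B ∧ C ∨ C ∧ ¬B ∧ ¬A ∨ C ∧ ¬A ∧ C ∨ C ∧ ¬A ∧ ¬A ∨ ¬A   [distribute ∧ over ∨]
= C ∧ ¬B ∨ ¬A   [simplify]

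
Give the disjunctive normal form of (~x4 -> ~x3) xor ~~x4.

(~x4 -> ~x3) xor ~~x4
≡ ((~x4 -> ~x3) & ~~~x4) | (~(~x4 -> ~x3) & ~~x4)   (expand xor)
≡ ((~~x4 | ~x3) & ~~~x4) | (~(~x4 -> ~x3) & ~~x4)   (eliminate ->)
≡ ((~~x4 | ~x3) & ~~~x4) | (~(~~x4 | ~x3) & ~~x4)   (eliminate ->)
≡ ((x4 | ~x3) & ~~~x4) | (~(~~x4 | ~x3) & ~~x4)   (double negation)
≡ ((x4 | ~x3) & ~x4) | (~(~~x4 | ~x3) & ~~x4)   (double negation)
≡ ((x4 | ~x3) & ~x4) | (~~~x4 & ~~x3 & ~~x4)   (De Morgan)
≡ ((x4 | ~x3) & ~x4) | (~x4 & ~~x3 & ~~x4)   (double negation)
≡ ((x4 | ~x3) & ~x4) | (~x4 & x3 & ~~x4)   (double negation)
≡ ((x4 | ~x3) & ~x4) | (~x4 & x3 & x4)   (double negation)
≡ (x4 & ~x4) | (~x3 & ~x4) | (~x4 & x3 & x4)   (distribute & over |)
≡ ~x3 & ~x4   (simplify)

~x3 & ~x4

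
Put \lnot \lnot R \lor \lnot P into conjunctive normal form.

\lnot \lnot R \lor \lnot P
≡ R \lor \lnot P   [double negation]

R \lor \lnot P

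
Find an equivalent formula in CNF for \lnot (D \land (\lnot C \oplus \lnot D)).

\lnot (D \land (\lnot C \oplus \lnot D))
⇔ \lnot (D \land (\lnot C \lor \lnot D) \land \lnot (\lnot C \land \lnot D))   [expand \oplus]
⇔ \lnot D \lor \lnot (\lnot C \lor \lnot D) \lor \lnot \lnot (\lnot C \land \lnot D)   [De Morgan]
⇔ \lnot D \lor (\lnot \lnot C \land \lnot \lnot D) \lor \lnot \lnot (\lnot C \land \lnot D)   [De Morgan]
⇔ \lnot D \lor (C \land \lnot \lnot D) \lor \lnot \lnot (\lnot C \land \lnot D)   [double negation]
⇔ \lnot D \lor (C \land D) \lor \lnot \lnot (\lnot C \land \lnot D)   [double negation]
⇔ \lnot D \lor (C \land D) \lor (\lnot C \land \lnot D)   [double negation]
⇔ (\lnot D \lor C \lor \lnot C) \land (\lnot D \lor C \lor \lnot D) \land (\lnot D \lor D \lor \lnot C) \land (\lnot D \lor D \lor \lnot D)   [distribute \lor over \land]
⇔ \lnot D \lor C   [simplify]

\lnot D \lor C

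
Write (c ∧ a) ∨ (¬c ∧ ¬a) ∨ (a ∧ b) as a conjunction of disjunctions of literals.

(c ∨ ¬a ∨ b) ∧ (a ∨ ¬c)

(c ∧ a) ∨ (¬c ∧ ¬a) ∨ (a ∧ b)
≡ (c ∨ ¬c ∨ a) ∧ (c ∨ ¬c ∨ b) ∧ (c ∨ ¬a ∨ a) ∧ (c ∨ ¬a ∨ b) ∧ (a ∨ ¬c ∨ a) ∧ (a ∨ ¬c ∨ b) ∧ (a ∨ ¬a ∨ a) ∧ (a ∨ ¬a ∨ b)   [distribute ∨ over ∧]
≡ (c ∨ ¬a ∨ b) ∧ (a ∨ ¬c)   [simplify]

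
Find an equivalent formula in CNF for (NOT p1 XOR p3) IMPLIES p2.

(NOT p1 XOR p3) IMPLIES p2
≡ NOT (NOT p1 XOR p3) OR p2   [eliminate IMPLIES]
≡ NOT ((NOT p1 OR p3) AND NOT (NOT p1 AND p3)) OR p2   [expand XOR]
≡ NOT (NOT p1 OR p3) OR NOT NOT (NOT p1 AND p3) OR p2   [De Morgan]
≡ (NOT NOT p1 AND NOT p3) OR NOT NOT (NOT p1 AND p3) OR p2   [De Morgan]
≡ (p1 AND NOT p3) OR NOT NOT (NOT p1 AND p3) OR p2   [double negation]
≡ (p1 AND NOT p3) OR (NOT p1 AND p3) OR p2   [double negation]
≡ (p1 OR NOT p1 OR p2) AND (p1 OR p3 OR p2) AND (NOT p3 OR NOT p1 OR p2) AND (NOT p3 OR p3 OR p2)   [distribute OR over AND]
≡ (p1 OR p3 OR p2) AND (NOT p3 OR NOT p1 OR p2)   [simplify]

(p1 OR p3 OR p2) AND (NOT p3 OR NOT p1 OR p2)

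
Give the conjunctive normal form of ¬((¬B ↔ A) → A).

(B ∨ A) ∧ ¬A

¬((¬B ↔ A) → A)
= ¬(¬(¬B ↔ A) ∨ A)   (eliminate →)
= ¬(¬((¬B → A) ∧ (A → ¬B)) ∨ A)   (eliminate ↔)
= ¬(¬((¬¬B ∨ A) ∧ (A → ¬B)) ∨ A)   (eliminate →)
= ¬(¬((¬¬B ∨ A) ∧ (¬A ∨ ¬B)) ∨ A)   (eliminate →)
= ¬¬((¬¬B ∨ A) ∧ (¬A ∨ ¬B)) ∧ ¬A   (De Morgan)
= (¬¬B ∨ A) ∧ (¬A ∨ ¬B) ∧ ¬A   (double negation)
= (B ∨ A) ∧ (¬A ∨ ¬B) ∧ ¬A   (double negation)
= (B ∨ A) ∧ ¬A   (simplify)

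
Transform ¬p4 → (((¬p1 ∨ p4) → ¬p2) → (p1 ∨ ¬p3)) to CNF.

p4 ∨ p2 ∨ p1 ∨ ¬p3

¬p4 → (((¬p1 ∨ p4) → ¬p2) → (p1 ∨ ¬p3))
≡ ¬¬p4 ∨ (((¬p1 ∨ p4) → ¬p2) → (p1 ∨ ¬p3))   (eliminate →)
≡ ¬¬p4 ∨ ¬((¬p1 ∨ p4) → ¬p2) ∨ p1 ∨ ¬p3   (eliminate →)
≡ ¬¬p4 ∨ ¬(¬(¬p1 ∨ p4) ∨ ¬p2) ∨ p1 ∨ ¬p3   (eliminate →)
≡ p4 ∨ ¬(¬(¬p1 ∨ p4) ∨ ¬p2) ∨ p1 ∨ ¬p3   (double negation)
≡ p4 ∨ (¬¬(¬p1 ∨ p4) ∧ ¬¬p2) ∨ p1 ∨ ¬p3   (De Morgan)
≡ p4 ∨ ((¬p1 ∨ p4) ∧ ¬¬p2) ∨ p1 ∨ ¬p3   (double negation)
≡ p4 ∨ ((¬p1 ∨ p4) ∧ p2) ∨ p1 ∨ ¬p3   (double negation)
≡ (p4 ∨ ¬p1 ∨ p4 ∨ p1 ∨ ¬p3) ∧ (p4 ∨ p2 ∨ p1 ∨ ¬p3)   (distribute ∨ over ∧)
≡ p4 ∨ p2 ∨ p1 ∨ ¬p3   (simplify)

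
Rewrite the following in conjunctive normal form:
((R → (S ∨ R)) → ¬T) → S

((R → (S ∨ R)) → ¬T) → S
≡ ¬((R → (S ∨ R)) → ¬T) ∨ S   [eliminate →]
≡ ¬(¬(R → (S ∨ R)) ∨ ¬T) ∨ S   [eliminate →]
≡ ¬(¬(¬R ∨ S ∨ R) ∨ ¬T) ∨ S   [eliminate →]
≡ (¬¬(¬R ∨ S ∨ R) ∧ ¬¬T) ∨ S   [De Morgan]
≡ ((¬R ∨ S ∨ R) ∧ ¬¬T) ∨ S   [double negation]
≡ ((¬R ∨ S ∨ R) ∧ T) ∨ S   [double negation]
≡ (¬R ∨ S ∨ R ∨ S) ∧ (T ∨ S)   [distribute ∨ over ∧]
≡ T ∨ S   [simplify]

T ∨ S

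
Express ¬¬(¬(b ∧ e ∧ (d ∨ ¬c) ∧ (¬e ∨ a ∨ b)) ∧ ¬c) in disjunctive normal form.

(¬b ∧ ¬c) ∨ (¬e ∧ ¬c)

¬¬(¬(b ∧ e ∧ (d ∨ ¬c) ∧ (¬e ∨ a ∨ b)) ∧ ¬c)
≡ ¬(b ∧ e ∧ (d ∨ ¬c) ∧ (¬e ∨ a ∨ b)) ∧ ¬c   [double negation]
≡ (¬b ∨ ¬e ∨ ¬(d ∨ ¬c) ∨ ¬(¬e ∨ a ∨ b)) ∧ ¬c   [De Morgan]
≡ (¬b ∨ ¬e ∨ (¬d ∧ ¬¬c) ∨ ¬(¬e ∨ a ∨ b)) ∧ ¬c   [De Morgan]
≡ (¬b ∨ ¬e ∨ (¬d ∧ c) ∨ ¬(¬e ∨ a ∨ b)) ∧ ¬c   [double negation]
≡ (¬b ∨ ¬e ∨ (¬d ∧ c) ∨ (¬¬e ∧ ¬a ∧ ¬b)) ∧ ¬c   [De Morgan]
≡ (¬b ∨ ¬e ∨ (¬d ∧ c) ∨ (e ∧ ¬a ∧ ¬b)) ∧ ¬c   [double negation]
≡ (¬b ∧ ¬c) ∨ (¬e ∧ ¬c) ∨ (¬d ∧ c ∧ ¬c) ∨ (e ∧ ¬a ∧ ¬b ∧ ¬c)   [distribute ∧ over ∨]
≡ (¬b ∧ ¬c) ∨ (¬e ∧ ¬c)   [simplify]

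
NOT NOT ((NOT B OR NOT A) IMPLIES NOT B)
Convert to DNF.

(B AND A) OR NOT B

NOT NOT ((NOT B OR NOT A) IMPLIES NOT B)
≡ NOT NOT (NOT (NOT B OR NOT A) OR NOT B)   [eliminate IMPLIES]
≡ NOT (NOT B OR NOT A) OR NOT B   [double negation]
≡ (NOT NOT B AND NOT NOT A) OR NOT B   [De Morgan]
≡ (B AND NOT NOT A) OR NOT B   [double negation]
≡ (B AND A) OR NOT B   [double negation]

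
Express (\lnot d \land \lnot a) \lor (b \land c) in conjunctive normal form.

(\lnot d \lor b) \land (\lnot d \lor c) \land (\lnot a \lor b) \land (\lnot a \lor c)

(\lnot d \land \lnot a) \lor (b \land c)
⇔ (\lnot d \lor b) \land (\lnot d \lor c) \land (\lnot a \lor b) \land (\lnot a \lor c)   — distribute \lor over \land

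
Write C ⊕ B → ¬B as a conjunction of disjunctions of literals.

C ⊕ B → ¬B
≡ ¬(C ⊕ B) ∨ ¬B   [eliminate →]
≡ ¬((C ∨ B) ∧ ¬(C ∧ B)) ∨ ¬B   [expand ⊕]
≡ ¬(C ∨ B) ∨ ¬¬(C ∧ B) ∨ ¬B   [De Morgan]
≡ ¬C ∧ ¬B ∨ ¬¬(C ∧ B) ∨ ¬B   [De Morgan]
≡ ¬C ∧ ¬B ∨ C ∧ B ∨ ¬B   [double negation]
≡ (¬C ∨ C ∨ ¬B) ∧ (¬C ∨ B ∨ ¬B) ∧ (¬B ∨ C ∨ ¬B) ∧ (¬B ∨ B ∨ ¬B)   [distribute ∨ over ∧]
≡ ¬B ∨ C   [simplify]

¬B ∨ C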